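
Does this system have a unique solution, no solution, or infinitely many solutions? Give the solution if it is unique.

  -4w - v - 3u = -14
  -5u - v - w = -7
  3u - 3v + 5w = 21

Row-reduce the augmented matrix:
R1 ← R1 / (-3).
R2 ← R2 + 5·R1.
R3 ← R3 − 3·R1.
R2 ← R2 / (2/3).
R1 ← R1 − 1/3·R2.
R3 ← R3 + 4·R2.
R3 ← R3 / (35).
R1 ← R1 + 3/2·R3.
R2 ← R2 − 17/2·R3.
Reading off the reduced rows gives u = 1, v = -1, w = 3.

u = 1, v = -1, w = 3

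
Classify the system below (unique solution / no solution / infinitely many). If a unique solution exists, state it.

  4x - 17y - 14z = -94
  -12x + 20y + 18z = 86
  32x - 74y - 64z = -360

Row-reduce:
R1 ← R1 / (4).
R2 ← R2 + 12·R1.
R3 ← R3 − 32·R1.
R2 ← R2 / (-31).
R1 ← R1 + 17/4·R2.
R3 ← R3 − 62·R2.
Rank is 2 with 3 unknowns, leaving z free.

infinitely many solutions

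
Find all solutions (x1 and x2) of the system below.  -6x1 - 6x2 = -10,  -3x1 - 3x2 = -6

no solution

Row-reduce:
R1 ← R1 / (-6).
R2 ← R2 + 3·R1.
Row 2 reduces to 0 = -1, a contradiction. The system is inconsistent.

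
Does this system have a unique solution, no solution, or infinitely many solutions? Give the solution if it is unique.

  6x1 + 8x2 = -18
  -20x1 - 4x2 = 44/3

Row-reduce the augmented matrix:
R1 ← R1 / (6).
R2 ← R2 + 20·R1.
R2 ← R2 / (68/3).
R1 ← R1 − 4/3·R2.
Reading off the reduced rows gives x1 = -1/3, x2 = -2.

x1 = -1/3, x2 = -2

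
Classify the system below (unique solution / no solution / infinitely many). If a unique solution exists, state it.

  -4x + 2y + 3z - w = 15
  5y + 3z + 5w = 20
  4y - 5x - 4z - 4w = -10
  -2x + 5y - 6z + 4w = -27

Row-reduce the augmented matrix:
R1 ← R1 / (-4).
R3 ← R3 + 5·R1.
R4 ← R4 + 2·R1.
R2 ← R2 / (5).
R1 ← R1 + 1/2·R2.
R3 ← R3 − 3/2·R2.
R4 ← R4 − 4·R2.
R3 ← R3 / (-173/20).
R1 ← R1 + 9/20·R3.
R2 ← R2 − 3/5·R3.
R4 ← R4 + 99/10·R3.
R4 ← R4 / (928/173).
R1 ← R1 − 168/173·R4.
R2 ← R2 − 122/173·R4.
R3 ← R3 − 85/173·R4.
Reading off the reduced rows gives x = 2, y = 3, z = 5, w = -2.

x = 2, y = 3, z = 5, w = -2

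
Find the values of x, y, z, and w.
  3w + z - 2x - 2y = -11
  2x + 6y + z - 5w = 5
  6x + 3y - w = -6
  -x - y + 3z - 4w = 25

x = 0, y = -4, z = -1, w = -6

Row-reduce the augmented matrix:
R1 ← R1 / (-2).
R2 ← R2 − 2·R1.
R3 ← R3 − 6·R1.
R4 ← R4 + 1·R1.
R2 ← R2 / (4).
R1 ← R1 − 1·R2.
R3 ← R3 + 3·R2.
R3 ← R3 / (9/2).
R1 ← R1 + 1·R3.
R2 ← R2 − 1/2·R3.
R4 ← R4 − 5/2·R3.
R4 ← R4 / (-82/9).
R1 ← R1 − 4/9·R4.
R2 ← R2 + 11/9·R4.
R3 ← R3 − 13/9·R4.
Reading off the reduced rows gives x = 0, y = -4, z = -1, w = -6.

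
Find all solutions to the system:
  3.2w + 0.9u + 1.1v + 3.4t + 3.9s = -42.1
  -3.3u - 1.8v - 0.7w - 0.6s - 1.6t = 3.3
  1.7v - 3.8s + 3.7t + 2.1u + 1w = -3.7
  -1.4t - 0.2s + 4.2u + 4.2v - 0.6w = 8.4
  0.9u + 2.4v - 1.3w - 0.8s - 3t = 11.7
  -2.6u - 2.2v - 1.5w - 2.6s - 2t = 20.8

Row-reduce the augmented matrix:
R1 ← R1 / (9/10).
R2 ← R2 + 33/10·R1.
R3 ← R3 − 21/10·R1.
R4 ← R4 − 21/5·R1.
R5 ← R5 − 9/10·R1.
R6 ← R6 + 13/5·R1.
R2 ← R2 / (67/30).
R1 ← R1 − 11/9·R2.
R3 ← R3 + 13/15·R2.
R4 ← R4 + 14/15·R2.
R5 ← R5 − 13/10·R2.
R6 ← R6 − 44/45·R2.
R3 ← R3 / (-732/335).
R1 ← R1 + 499/201·R3.
R2 ← R2 − 331/67·R3.
R4 ← R4 + 3659/335·R3.
R5 ← R5 + 3659/335·R3.
R6 ← R6 − 5857/2010·R3.
R4 ← R4 / (36941/1464).
R1 ← R1 − 23945/4392·R4.
R2 ← R2 + 16121/1464·R4.
R3 ← R3 − 5081/1464·R4.
R5 ← R5 − 36941/1464·R4.
R6 ← R6 + 326963/43920·R4.
Swap R5 and R6.
R5 ← R5 / (-1269651/1847050).
R1 ← R1 − 21473/36941·R5.
R2 ← R2 + 127256/184705·R5.
R3 ← R3 − 322591/184705·R5.
R4 ← R4 + 92549/184705·R5.
R6 reduces to 0 = 0, so the extra equation is consistent.
Reading off the reduced rows gives u = 5, v = -5, w = -6, s = -3, t = -3.

u = 5, v = -5, w = -6, s = -3, t = -3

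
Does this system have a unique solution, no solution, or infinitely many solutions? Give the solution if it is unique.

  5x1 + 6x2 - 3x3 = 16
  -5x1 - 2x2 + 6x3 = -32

Row-reduce:
R1 ← R1 / (5).
R2 ← R2 + 5·R1.
R2 ← R2 / (4).
R1 ← R1 − 6/5·R2.
Rank is 2 with 3 unknowns, leaving x3 free.

infinitely many solutions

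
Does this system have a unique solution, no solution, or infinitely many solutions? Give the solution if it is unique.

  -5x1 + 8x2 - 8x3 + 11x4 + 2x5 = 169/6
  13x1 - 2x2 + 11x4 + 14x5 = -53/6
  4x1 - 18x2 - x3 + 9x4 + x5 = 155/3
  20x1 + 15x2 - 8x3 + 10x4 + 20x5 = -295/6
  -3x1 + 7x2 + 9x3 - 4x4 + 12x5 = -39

x1 = -7/3, x2 = -5/2, x3 = -5/2, x4 = 3/2, x5 = 0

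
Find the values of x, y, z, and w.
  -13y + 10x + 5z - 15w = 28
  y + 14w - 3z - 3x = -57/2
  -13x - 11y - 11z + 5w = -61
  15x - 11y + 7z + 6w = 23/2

Row-reduce the augmented matrix:
R1 ← R1 / (10).
R2 ← R2 + 3·R1.
R3 ← R3 + 13·R1.
R4 ← R4 − 15·R1.
R2 ← R2 / (-29/10).
R1 ← R1 + 13/10·R2.
R3 ← R3 + 279/10·R2.
R4 ← R4 − 17/2·R2.
R3 ← R3 / (288/29).
R1 ← R1 − 34/29·R3.
R2 ← R2 − 15/29·R3.
R4 ← R4 + 142/29·R3.
R4 ← R4 / (595/144).
R1 ← R1 − 971/144·R4.
R2 ← R2 − 215/96·R4.
R3 ← R3 + 3071/288·R4.
Reading off the reduced rows gives x = 2, y = 3/2, z = 1, w = -3/2.

x = 2, y = 3/2, z = 1, w = -3/2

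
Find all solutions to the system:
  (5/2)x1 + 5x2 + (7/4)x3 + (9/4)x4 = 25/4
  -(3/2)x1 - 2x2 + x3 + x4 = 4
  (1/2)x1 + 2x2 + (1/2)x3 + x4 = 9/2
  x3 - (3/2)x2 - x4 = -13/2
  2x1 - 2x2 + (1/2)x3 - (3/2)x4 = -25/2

Row-reduce:
R1 ← R1 / (5/2).
R2 ← R2 + 3/2·R1.
R3 ← R3 − 1/2·R1.
R5 ← R5 − 2·R1.
R1 ← R1 − 2·R2.
R3 ← R3 − 1·R2.
R4 ← R4 + 3/2·R2.
R5 ← R5 + 6·R2.
R3 ← R3 / (-19/10).
R1 ← R1 + 17/5·R3.
R2 ← R2 − 41/20·R3.
R4 ← R4 − 163/40·R3.
R5 ← R5 − 57/5·R3.
R4 ← R4 / (-203/152).
R1 ← R1 + 11/19·R4.
R2 ← R2 − 31/76·R4.
R3 ← R3 − 18/19·R4.
Row 5 reduces to 0 = 2, a contradiction. The system is inconsistent.

no solution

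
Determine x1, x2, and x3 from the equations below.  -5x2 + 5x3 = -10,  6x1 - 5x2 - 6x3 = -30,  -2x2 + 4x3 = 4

x1 = 4, x2 = 6, x3 = 4

Row-reduce the augmented matrix:
Swap R1 and R2.
R1 ← R1 / (6).
R2 ← R2 / (-5).
R1 ← R1 + 5/6·R2.
R3 ← R3 + 2·R2.
R3 ← R3 / (2).
R1 ← R1 + 11/6·R3.
R2 ← R2 + 1·R3.
Reading off the reduced rows gives x1 = 4, x2 = 6, x3 = 4.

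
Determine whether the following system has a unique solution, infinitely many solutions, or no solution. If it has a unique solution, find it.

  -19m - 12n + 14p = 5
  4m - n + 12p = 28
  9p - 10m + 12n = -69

m = 3, n = -4, p = 1

Row-reduce the augmented matrix:
R1 ← R1 / (-19).
R2 ← R2 − 4·R1.
R3 ← R3 + 10·R1.
R2 ← R2 / (-67/19).
R1 ← R1 − 12/19·R2.
R3 ← R3 − 348/19·R2.
R3 ← R3 / (5311/67).
R1 ← R1 − 130/67·R3.
R2 ← R2 + 284/67·R3.
Reading off the reduced rows gives m = 3, n = -4, p = 1.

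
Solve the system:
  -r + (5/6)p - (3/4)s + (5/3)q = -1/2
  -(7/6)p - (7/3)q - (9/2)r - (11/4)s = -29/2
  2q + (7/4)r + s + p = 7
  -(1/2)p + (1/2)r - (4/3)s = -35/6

Row-reduce:
R1 ← R1 / (5/6).
R2 ← R2 + 7/6·R1.
R3 ← R3 − 1·R1.
R4 ← R4 + 1/2·R1.
Swap R2 and R4.
R1 ← R1 − 2·R2.
R3 ← R3 / (59/20).
R1 ← R1 + 1·R3.
R2 ← R2 + 1/10·R3.
R4 ← R4 + 59/10·R3.
Rank is 3 with 4 unknowns, leaving s free.

infinitely many solutions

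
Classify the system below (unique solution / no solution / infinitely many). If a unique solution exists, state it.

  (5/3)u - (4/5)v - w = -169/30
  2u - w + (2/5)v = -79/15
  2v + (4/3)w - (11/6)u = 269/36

Row-reduce the augmented matrix:
R1 ← R1 / (5/3).
R2 ← R2 − 2·R1.
R3 ← R3 + 11/6·R1.
R2 ← R2 / (34/25).
R1 ← R1 + 12/25·R2.
R3 ← R3 − 28/25·R2.
R3 ← R3 / (7/102).
R1 ← R1 + 9/17·R3.
R2 ← R2 − 5/34·R3.
Reading off the reduced rows gives u = -5/2, v = 1, w = 2/3.

u = -5/2, v = 1, w = 2/3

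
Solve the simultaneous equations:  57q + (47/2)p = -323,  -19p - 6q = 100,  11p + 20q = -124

Row-reduce:
R1 ← R1 / (47/2).
R2 ← R2 + 19·R1.
R3 ← R3 − 11·R1.
R2 ← R2 / (1884/47).
R1 ← R1 − 114/47·R2.
R3 ← R3 + 314/47·R2.
Row 3 reduces to 0 = 1/3, a contradiction. The system is inconsistent.

no solution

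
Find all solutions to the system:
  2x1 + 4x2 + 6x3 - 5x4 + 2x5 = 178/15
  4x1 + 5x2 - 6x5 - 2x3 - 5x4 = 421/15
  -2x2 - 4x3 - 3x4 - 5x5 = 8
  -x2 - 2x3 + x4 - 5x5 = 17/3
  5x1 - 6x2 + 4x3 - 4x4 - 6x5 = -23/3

Row-reduce the augmented matrix:
R1 ← R1 / (2).
R2 ← R2 − 4·R1.
R5 ← R5 − 5·R1.
R2 ← R2 / (-3).
R1 ← R1 − 2·R2.
R3 ← R3 + 2·R2.
R4 ← R4 + 1·R2.
R5 ← R5 + 16·R2.
R3 ← R3 / (16/3).
R1 ← R1 + 19/3·R3.
R2 ← R2 − 14/3·R3.
R4 ← R4 − 8/3·R3.
R5 ← R5 − 191/3·R3.
R4 ← R4 / (5/2).
R1 ← R1 + 107/16·R4.
R2 ← R2 − 31/8·R4.
R3 ← R3 + 19/16·R4.
R5 ← R5 − 919/16·R4.
R5 ← R5 / (639/8).
R1 ← R1 + 83/8·R5.
R2 ← R2 − 23/4·R5.
R3 ← R3 + 7/8·R5.
R4 ← R4 + 1·R5.
Reading off the reduced rows gives x1 = -7/5, x2 = 3, x3 = 0, x4 = -4/3, x5 = -2.

x1 = -7/5, x2 = 3, x3 = 0, x4 = -4/3, x5 = -2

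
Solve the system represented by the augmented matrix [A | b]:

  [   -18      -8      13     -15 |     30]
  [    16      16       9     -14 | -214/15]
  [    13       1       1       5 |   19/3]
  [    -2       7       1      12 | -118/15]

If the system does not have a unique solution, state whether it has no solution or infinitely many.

Row-reduce the augmented matrix:
R1 ← R1 / (-18).
R2 ← R2 − 16·R1.
R3 ← R3 − 13·R1.
R4 ← R4 + 2·R1.
R2 ← R2 / (80/9).
R1 ← R1 − 4/9·R2.
R3 ← R3 + 43/9·R2.
R4 ← R4 − 71/9·R2.
R3 ← R3 / (343/16).
R1 ← R1 + 7/4·R3.
R2 ← R2 − 37/16·R3.
R4 ← R4 + 299/16·R3.
R4 ← R4 / (68713/3430).
R1 ← R1 − 257/490·R4.
R2 ← R2 + 2953/3430·R4.
R3 ← R3 + 1642/1715·R4.
Reading off the reduced rows gives x_1 = 1/3, x_2 = -2, x_3 = 2, x_4 = 2/5.

x_1 = 1/3, x_2 = -2, x_3 = 2, x_4 = 2/5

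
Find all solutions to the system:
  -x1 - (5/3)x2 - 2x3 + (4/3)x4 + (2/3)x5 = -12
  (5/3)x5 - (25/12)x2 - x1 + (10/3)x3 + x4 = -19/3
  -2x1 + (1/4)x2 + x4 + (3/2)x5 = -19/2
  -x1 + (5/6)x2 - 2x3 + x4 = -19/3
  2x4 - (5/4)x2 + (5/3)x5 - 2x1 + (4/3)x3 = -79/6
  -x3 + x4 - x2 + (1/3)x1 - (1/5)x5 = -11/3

no solution

Row-reduce:
R1 ← R1 / (-1).
R2 ← R2 + 1·R1.
R3 ← R3 + 2·R1.
R4 ← R4 + 1·R1.
R5 ← R5 + 2·R1.
R6 ← R6 − 1/3·R1.
R2 ← R2 / (-5/12).
R1 ← R1 − 5/3·R2.
R3 ← R3 − 43/12·R2.
R4 ← R4 − 5/2·R2.
R5 ← R5 − 25/12·R2.
R6 ← R6 + 14/9·R2.
R3 ← R3 / (748/15).
R1 ← R1 − 70/3·R3.
R2 ← R2 + 64/5·R3.
R4 ← R4 − 32·R3.
R5 ← R5 − 32·R3.
R6 ← R6 + 971/45·R3.
R4 ← R4 / (19/33).
R1 ← R1 + 6/11·R4.
R2 ← R2 + 4/11·R4.
R3 ← R3 + 1/11·R4.
R5 ← R5 − 19/33·R4.
R6 ← R6 − 8/11·R4.
Swap R5 and R6.
R5 ← R5 / (17503/38760).
R1 ← R1 + 1351/1292·R5.
R2 ← R2 + 108/323·R5.
R3 ← R3 − 335/2584·R5.
R4 ← R4 + 164/323·R5.
Row 6 reduces to 0 = -1/2, a contradiction. The system is inconsistent.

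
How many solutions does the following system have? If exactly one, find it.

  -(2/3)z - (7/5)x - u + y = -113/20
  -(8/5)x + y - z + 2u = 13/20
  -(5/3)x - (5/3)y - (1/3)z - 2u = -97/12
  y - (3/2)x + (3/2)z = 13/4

Row-reduce the augmented matrix:
R1 ← R1 / (-7/5).
R2 ← R2 + 8/5·R1.
R3 ← R3 + 5/3·R1.
R4 ← R4 + 3/2·R1.
R2 ← R2 / (-1/7).
R1 ← R1 + 5/7·R2.
R3 ← R3 + 20/7·R2.
R4 ← R4 + 1/14·R2.
R3 ← R3 / (47/9).
R1 ← R1 − 5/3·R3.
R2 ← R2 − 5/3·R3.
R4 ← R4 − 7/3·R3.
R4 ← R4 / (2627/94).
R1 ← R1 − 250/47·R4.
R2 ← R2 + 79/47·R4.
R3 ← R3 + 573/47·R4.
Reading off the reduced rows gives x = 1, y = 1/4, z = 3, u = 5/2.

x = 1, y = 1/4, z = 3, u = 5/2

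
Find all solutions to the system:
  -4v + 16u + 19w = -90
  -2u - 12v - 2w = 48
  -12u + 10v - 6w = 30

Row-reduce the augmented matrix:
R1 ← R1 / (16).
R2 ← R2 + 2·R1.
R3 ← R3 + 12·R1.
R2 ← R2 / (-25/2).
R1 ← R1 + 1/4·R2.
R3 ← R3 − 7·R2.
R3 ← R3 / (423/50).
R1 ← R1 − 59/50·R3.
R2 ← R2 + 3/100·R3.
Reading off the reduced rows gives u = -4, v = -3, w = -2.

u = -4, v = -3, w = -2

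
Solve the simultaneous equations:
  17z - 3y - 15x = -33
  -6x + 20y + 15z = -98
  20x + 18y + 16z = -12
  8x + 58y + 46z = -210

no solution

Row-reduce:
R1 ← R1 / (-15).
R2 ← R2 + 6·R1.
R3 ← R3 − 20·R1.
R4 ← R4 − 8·R1.
R2 ← R2 / (106/5).
R1 ← R1 − 1/5·R2.
R3 ← R3 − 14·R2.
R4 ← R4 − 282/5·R2.
R3 ← R3 / (5287/159).
R1 ← R1 + 385/318·R3.
R2 ← R2 − 41/106·R3.
R4 ← R4 − 5287/159·R3.
Row 4 reduces to 0 = -2, a contradiction. The system is inconsistent.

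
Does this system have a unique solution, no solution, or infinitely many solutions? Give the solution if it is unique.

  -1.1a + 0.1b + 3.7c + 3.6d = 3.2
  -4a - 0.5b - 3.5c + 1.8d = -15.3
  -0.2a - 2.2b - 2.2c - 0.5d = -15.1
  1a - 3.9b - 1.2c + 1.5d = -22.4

Row-reduce the augmented matrix:
R1 ← R1 / (-11/10).
R2 ← R2 + 4·R1.
R3 ← R3 + 1/5·R1.
R4 ← R4 − 1·R1.
R2 ← R2 / (-19/22).
R1 ← R1 + 1/11·R2.
R3 ← R3 + 122/55·R2.
R4 ← R4 + 419/110·R2.
R3 ← R3 / (3864/95).
R1 ← R1 + 30/19·R3.
R2 ← R2 − 373/19·R3.
R4 ← R4 − 14619/190·R3.
R4 ← R4 / (34903/18400).
R1 ← R1 + 923/920·R4.
R2 ← R2 + 2021/5520·R4.
R3 ← R3 − 3779/5520·R4.
Reading off the reduced rows gives a = 1, b = 5, c = 2, d = -1.

a = 1, b = 5, c = 2, d = -1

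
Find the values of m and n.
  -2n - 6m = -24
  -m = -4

Row-reduce the augmented matrix:
R1 ← R1 / (-6).
R2 ← R2 + 1·R1.
R2 ← R2 / (1/3).
R1 ← R1 − 1/3·R2.
Reading off the reduced rows gives m = 4, n = 0.

m = 4, n = 0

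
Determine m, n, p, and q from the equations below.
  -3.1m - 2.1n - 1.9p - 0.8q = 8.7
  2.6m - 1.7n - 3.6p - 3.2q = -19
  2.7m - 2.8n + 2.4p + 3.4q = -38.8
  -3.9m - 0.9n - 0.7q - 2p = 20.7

Row-reduce the augmented matrix:
R1 ← R1 / (-31/10).
R2 ← R2 − 13/5·R1.
R3 ← R3 − 27/10·R1.
R4 ← R4 + 39/10·R1.
R2 ← R2 / (-1073/310).
R1 ← R1 − 21/31·R2.
R3 ← R3 + 287/62·R2.
R4 ← R4 − 54/31·R2.
R3 ← R3 / (82523/10730).
R1 ← R1 + 433/1073·R3.
R2 ← R2 − 1610/1073·R3.
R4 ← R4 + 23857/10730·R3.
R4 ← R4 / (525221/825230).
R1 ← R1 + 7102/82523·R4.
R2 ← R2 + 4940/11789·R4.
R3 ← R3 − 84554/82523·R4.
Reading off the reduced rows gives m = -6, n = 6, p = -1, q = -1.

m = -6, n = 6, p = -1, q = -1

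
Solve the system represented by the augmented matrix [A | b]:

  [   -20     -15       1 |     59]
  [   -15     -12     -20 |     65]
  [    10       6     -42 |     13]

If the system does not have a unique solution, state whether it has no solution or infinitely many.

no solution

Row-reduce:
R1 ← R1 / (-20).
R2 ← R2 + 15·R1.
R3 ← R3 − 10·R1.
R2 ← R2 / (-3/4).
R1 ← R1 − 3/4·R2.
R3 ← R3 + 3/2·R2.
Row 3 reduces to 0 = 1, a contradiction. The system is inconsistent.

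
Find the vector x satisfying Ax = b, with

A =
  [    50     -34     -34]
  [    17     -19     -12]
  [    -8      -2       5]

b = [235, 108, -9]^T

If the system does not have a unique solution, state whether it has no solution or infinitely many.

no solution

Row-reduce:
R1 ← R1 / (50).
R2 ← R2 − 17·R1.
R3 ← R3 + 8·R1.
R2 ← R2 / (-186/25).
R1 ← R1 + 17/25·R2.
R3 ← R3 + 186/25·R2.
Row 3 reduces to 0 = 1/2, a contradiction. The system is inconsistent.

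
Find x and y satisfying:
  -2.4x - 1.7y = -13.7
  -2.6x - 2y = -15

Row-reduce the augmented matrix:
R1 ← R1 / (-12/5).
R2 ← R2 + 13/5·R1.
R2 ← R2 / (-19/120).
R1 ← R1 − 17/24·R2.
Reading off the reduced rows gives x = 5, y = 1.

x = 5, y = 1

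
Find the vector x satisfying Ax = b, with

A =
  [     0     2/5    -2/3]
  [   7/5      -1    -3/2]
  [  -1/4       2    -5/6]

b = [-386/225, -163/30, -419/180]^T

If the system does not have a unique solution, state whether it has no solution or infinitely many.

x_1 = -5/3, x_2 = -2/5, x_3 = 7/3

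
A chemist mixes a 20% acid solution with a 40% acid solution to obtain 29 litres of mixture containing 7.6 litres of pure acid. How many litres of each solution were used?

litres of solution A: 20, litres of solution B: 9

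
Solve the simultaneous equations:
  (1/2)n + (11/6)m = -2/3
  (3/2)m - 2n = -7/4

m = -1/2, n = 1/2

Row-reduce the augmented matrix:
R1 ← R1 / (11/6).
R2 ← R2 − 3/2·R1.
R2 ← R2 / (-53/22).
R1 ← R1 − 3/11·R2.
Reading off the reduced rows gives m = -1/2, n = 1/2.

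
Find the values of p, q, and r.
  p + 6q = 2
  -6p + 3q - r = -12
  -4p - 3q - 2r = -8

Row-reduce the augmented matrix:
R2 ← R2 + 6·R1.
R3 ← R3 + 4·R1.
R2 ← R2 / (39).
R1 ← R1 − 6·R2.
R3 ← R3 − 21·R2.
R3 ← R3 / (-19/13).
R1 ← R1 − 2/13·R3.
R2 ← R2 + 1/39·R3.
Reading off the reduced rows gives p = 2, q = 0, r = 0.

p = 2, q = 0, r = 0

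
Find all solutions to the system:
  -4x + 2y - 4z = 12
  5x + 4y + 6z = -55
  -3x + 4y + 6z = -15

Row-reduce the augmented matrix:
R1 ← R1 / (-4).
R2 ← R2 − 5·R1.
R3 ← R3 + 3·R1.
R2 ← R2 / (13/2).
R1 ← R1 + 1/2·R2.
R3 ← R3 − 5/2·R2.
R3 ← R3 / (112/13).
R1 ← R1 − 14/13·R3.
R2 ← R2 − 2/13·R3.
Reading off the reduced rows gives x = -5, y = -6, z = -1.

x = -5, y = -6, z = -1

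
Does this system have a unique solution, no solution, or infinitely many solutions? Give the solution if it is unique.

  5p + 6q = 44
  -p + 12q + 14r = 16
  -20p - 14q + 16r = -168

Row-reduce the augmented matrix:
R1 ← R1 / (5).
R2 ← R2 + 1·R1.
R3 ← R3 + 20·R1.
R2 ← R2 / (66/5).
R1 ← R1 − 6/5·R2.
R3 ← R3 − 10·R2.
R3 ← R3 / (178/33).
R1 ← R1 + 14/11·R3.
R2 ← R2 − 35/33·R3.
Reading off the reduced rows gives p = 4, q = 4, r = -2.

p = 4, q = 4, r = -2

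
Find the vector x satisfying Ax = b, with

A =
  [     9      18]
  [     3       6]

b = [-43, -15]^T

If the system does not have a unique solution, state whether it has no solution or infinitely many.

no solution

Row-reduce:
R1 ← R1 / (9).
R2 ← R2 − 3·R1.
Row 2 reduces to 0 = -2/3, a contradiction. The system is inconsistent.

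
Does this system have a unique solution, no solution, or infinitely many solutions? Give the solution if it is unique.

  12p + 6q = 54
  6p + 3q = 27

infinitely many solutions

Row-reduce:
R1 ← R1 / (12).
R2 ← R2 − 6·R1.
Rank is 1 with 2 unknowns, leaving q free.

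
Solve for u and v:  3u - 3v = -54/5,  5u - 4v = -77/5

Row-reduce the augmented matrix:
R1 ← R1 / (3).
R2 ← R2 − 5·R1.
R1 ← R1 + 1·R2.
Reading off the reduced rows gives u = -1, v = 13/5.

u = -1, v = 13/5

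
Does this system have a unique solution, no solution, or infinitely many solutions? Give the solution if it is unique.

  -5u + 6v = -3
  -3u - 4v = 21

Row-reduce the augmented matrix:
R1 ← R1 / (-5).
R2 ← R2 + 3·R1.
R2 ← R2 / (-38/5).
R1 ← R1 + 6/5·R2.
Reading off the reduced rows gives u = -3, v = -3.

u = -3, v = -3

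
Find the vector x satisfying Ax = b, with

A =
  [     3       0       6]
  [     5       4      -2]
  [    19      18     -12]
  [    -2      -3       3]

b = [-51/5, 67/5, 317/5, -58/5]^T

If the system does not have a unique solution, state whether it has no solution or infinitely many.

x_1 = 1, x_2 = 1, x_3 = -11/5

Row-reduce the augmented matrix:
R1 ← R1 / (3).
R2 ← R2 − 5·R1.
R3 ← R3 − 19·R1.
R4 ← R4 + 2·R1.
R2 ← R2 / (4).
R3 ← R3 − 18·R2.
R4 ← R4 + 3·R2.
R3 ← R3 / (4).
R1 ← R1 − 2·R3.
R2 ← R2 + 3·R3.
R4 ← R4 + 2·R3.
R4 reduces to 0 = 0, so the extra equation is consistent.
Reading off the reduced rows gives x_1 = 1, x_2 = 1, x_3 = -11/5.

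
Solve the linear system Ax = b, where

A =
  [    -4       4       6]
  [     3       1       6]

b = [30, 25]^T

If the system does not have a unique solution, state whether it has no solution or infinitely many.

Row-reduce:
R1 ← R1 / (-4).
R2 ← R2 − 3·R1.
R2 ← R2 / (4).
R1 ← R1 + 1·R2.
Rank is 2 with 3 unknowns, leaving x_3 free.

infinitely many solutions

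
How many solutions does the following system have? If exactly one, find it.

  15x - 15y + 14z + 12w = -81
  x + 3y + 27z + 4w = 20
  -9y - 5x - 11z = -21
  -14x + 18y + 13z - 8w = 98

no solution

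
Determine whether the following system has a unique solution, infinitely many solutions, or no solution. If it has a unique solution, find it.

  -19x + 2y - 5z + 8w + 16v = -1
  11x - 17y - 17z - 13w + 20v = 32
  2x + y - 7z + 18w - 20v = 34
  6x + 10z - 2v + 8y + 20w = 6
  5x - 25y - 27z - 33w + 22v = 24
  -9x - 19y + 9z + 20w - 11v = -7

no solution

Row-reduce:
R1 ← R1 / (-19).
R2 ← R2 − 11·R1.
R3 ← R3 − 2·R1.
R4 ← R4 − 6·R1.
R5 ← R5 − 5·R1.
R6 ← R6 + 9·R1.
R2 ← R2 / (-301/19).
R1 ← R1 + 2/19·R2.
R3 ← R3 − 23/19·R2.
R4 ← R4 − 164/19·R2.
R5 ← R5 + 465/19·R2.
R6 ← R6 + 379/19·R2.
R3 ← R3 / (-389/43).
R1 ← R1 − 17/43·R3.
R2 ← R2 − 54/43·R3.
R4 ← R4 + 104/43·R3.
R5 ← R5 − 104/43·R3.
R6 ← R6 − 1566/43·R3.
R4 ← R4 / (5096/389).
R1 ← R1 − 1171/2723·R4.
R2 ← R2 − 8319/2723·R4.
R3 ← R3 + 5479/2723·R4.
R5 ← R5 + 5096/389·R4.
R6 ← R6 − 272371/2723·R4.
Swap R5 and R6.
R5 ← R5 / (-5315657/17836).
R1 ← R1 + 44661/17836·R5.
R2 ← R2 + 169657/17836·R5.
R3 ← R3 − 95521/17836·R5.
R4 ← R4 − 4531/2548·R5.
Row 6 reduces to 0 = -2, a contradiction. The system is inconsistent.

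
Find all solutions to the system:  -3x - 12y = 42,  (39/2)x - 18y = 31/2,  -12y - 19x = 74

no solution

Row-reduce:
R1 ← R1 / (-3).
R2 ← R2 − 39/2·R1.
R3 ← R3 + 19·R1.
R2 ← R2 / (-96).
R1 ← R1 − 4·R2.
R3 ← R3 − 64·R2.
Row 3 reduces to 0 = 1/3, a contradiction. The system is inconsistent.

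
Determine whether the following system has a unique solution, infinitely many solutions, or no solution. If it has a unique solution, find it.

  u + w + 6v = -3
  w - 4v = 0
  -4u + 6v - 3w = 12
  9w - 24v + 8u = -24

u = -3, v = 0, w = 0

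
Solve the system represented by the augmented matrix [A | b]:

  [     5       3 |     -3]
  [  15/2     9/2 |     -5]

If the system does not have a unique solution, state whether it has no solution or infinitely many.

no solution

Row-reduce:
R1 ← R1 / (5).
R2 ← R2 − 15/2·R1.
Row 2 reduces to 0 = -1/2, a contradiction. The system is inconsistent.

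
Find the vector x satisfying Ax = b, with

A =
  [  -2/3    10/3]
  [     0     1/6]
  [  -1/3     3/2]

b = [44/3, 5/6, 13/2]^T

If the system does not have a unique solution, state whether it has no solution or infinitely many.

x_1 = 3, x_2 = 5

Row-reduce the augmented matrix:
R1 ← R1 / (-2/3).
R3 ← R3 + 1/3·R1.
R2 ← R2 / (1/6).
R1 ← R1 + 5·R2.
R3 ← R3 + 1/6·R2.
R3 reduces to 0 = 0, so the extra equation is consistent.
Reading off the reduced rows gives x_1 = 3, x_2 = 5.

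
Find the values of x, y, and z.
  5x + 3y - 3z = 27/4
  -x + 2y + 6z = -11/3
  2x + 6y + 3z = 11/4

x = 1/2, y = 2/3, z = -3/4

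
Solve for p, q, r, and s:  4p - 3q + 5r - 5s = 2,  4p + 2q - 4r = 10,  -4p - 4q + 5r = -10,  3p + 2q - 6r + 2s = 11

p = 1, q = -1, r = -2, s = -1

Row-reduce the augmented matrix:
R1 ← R1 / (4).
R2 ← R2 − 4·R1.
R3 ← R3 + 4·R1.
R4 ← R4 − 3·R1.
R2 ← R2 / (5).
R1 ← R1 + 3/4·R2.
R3 ← R3 + 7·R2.
R4 ← R4 − 17/4·R2.
R3 ← R3 / (-13/5).
R1 ← R1 + 1/10·R3.
R2 ← R2 + 9/5·R3.
R4 ← R4 + 21/10·R3.
R4 ← R4 / (-3/26).
R1 ← R1 + 15/26·R4.
R2 ← R2 + 5/13·R4.
R3 ← R3 + 10/13·R4.
Reading off the reduced rows gives p = 1, q = -1, r = -2, s = -1.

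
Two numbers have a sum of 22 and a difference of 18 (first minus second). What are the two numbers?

Let x = first number, y = second number.
  x + y = 22
  x - y = 18
Row-reduce the augmented matrix:
R2 ← R2 − 1·R1.
R2 ← R2 / (-2).
R1 ← R1 − 1·R2.
Reading off the reduced rows gives x = 20, y = 2.

first number: 20, second number: 2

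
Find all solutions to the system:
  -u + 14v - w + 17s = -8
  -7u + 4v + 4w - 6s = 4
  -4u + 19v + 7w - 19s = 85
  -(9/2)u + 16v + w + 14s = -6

infinitely many solutions

Row-reduce:
R1 ← R1 / (-1).
R2 ← R2 + 7·R1.
R3 ← R3 + 4·R1.
R4 ← R4 + 9/2·R1.
R2 ← R2 / (-94).
R1 ← R1 + 14·R2.
R3 ← R3 + 37·R2.
R4 ← R4 + 47·R2.
R3 ← R3 / (627/94).
R1 ← R1 + 30/47·R3.
R2 ← R2 + 11/94·R3.
Rank is 3 with 4 unknowns, leaving s free.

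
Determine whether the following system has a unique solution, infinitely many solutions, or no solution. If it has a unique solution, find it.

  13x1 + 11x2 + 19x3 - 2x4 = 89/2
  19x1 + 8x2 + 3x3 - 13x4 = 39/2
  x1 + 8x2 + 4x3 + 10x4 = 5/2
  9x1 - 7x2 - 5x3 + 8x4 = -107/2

x1 = -3/2, x2 = 2, x3 = 2, x4 = -2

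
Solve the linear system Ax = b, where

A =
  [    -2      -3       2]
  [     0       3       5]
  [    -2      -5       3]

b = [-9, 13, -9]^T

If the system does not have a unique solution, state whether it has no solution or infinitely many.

x_1 = 5, x_2 = 1, x_3 = 2

Row-reduce the augmented matrix:
R1 ← R1 / (-2).
R3 ← R3 + 2·R1.
R2 ← R2 / (3).
R1 ← R1 − 3/2·R2.
R3 ← R3 + 2·R2.
R3 ← R3 / (13/3).
R1 ← R1 + 7/2·R3.
R2 ← R2 − 5/3·R3.
Reading off the reduced rows gives x_1 = 5, x_2 = 1, x_3 = 2.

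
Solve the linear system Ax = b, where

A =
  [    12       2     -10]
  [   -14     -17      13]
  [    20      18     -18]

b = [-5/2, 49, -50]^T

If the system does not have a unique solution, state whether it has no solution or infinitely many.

Row-reduce:
R1 ← R1 / (12).
R2 ← R2 + 14·R1.
R3 ← R3 − 20·R1.
R2 ← R2 / (-44/3).
R1 ← R1 − 1/6·R2.
R3 ← R3 − 44/3·R2.
Row 3 reduces to 0 = 1/4, a contradiction. The system is inconsistent.

no solution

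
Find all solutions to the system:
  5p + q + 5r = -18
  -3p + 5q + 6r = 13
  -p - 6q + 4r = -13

p = -3, q = 2, r = -1

Row-reduce the augmented matrix:
R1 ← R1 / (5).
R2 ← R2 + 3·R1.
R3 ← R3 + 1·R1.
R2 ← R2 / (28/5).
R1 ← R1 − 1/5·R2.
R3 ← R3 + 29/5·R2.
R3 ← R3 / (401/28).
R1 ← R1 − 19/28·R3.
R2 ← R2 − 45/28·R3.
Reading off the reduced rows gives p = -3, q = 2, r = -1.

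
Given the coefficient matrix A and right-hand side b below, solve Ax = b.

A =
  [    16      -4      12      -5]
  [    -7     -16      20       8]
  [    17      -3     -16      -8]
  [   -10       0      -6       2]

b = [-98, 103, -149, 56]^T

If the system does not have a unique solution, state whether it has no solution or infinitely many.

Row-reduce the augmented matrix:
R1 ← R1 / (16).
R2 ← R2 + 7·R1.
R3 ← R3 − 17·R1.
R4 ← R4 + 10·R1.
R2 ← R2 / (-71/4).
R1 ← R1 + 1/4·R2.
R3 ← R3 − 5/4·R2.
R4 ← R4 + 5/2·R2.
R3 ← R3 / (-1915/71).
R1 ← R1 − 28/71·R3.
R2 ← R2 + 101/71·R3.
R4 ← R4 + 146/71·R3.
R4 ← R4 / (-6779/3830).
R1 ← R1 + 819/1915·R4.
R2 ← R2 + 397/1915·R4.
R3 ← R3 − 647/7660·R4.
Reading off the reduced rows gives x_1 = -5, x_2 = 0, x_3 = 1, x_4 = 6.

x_1 = -5, x_2 = 0, x_3 = 1, x_4 = 6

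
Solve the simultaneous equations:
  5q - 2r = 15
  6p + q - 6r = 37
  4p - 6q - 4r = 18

p = 1, q = 1, r = -5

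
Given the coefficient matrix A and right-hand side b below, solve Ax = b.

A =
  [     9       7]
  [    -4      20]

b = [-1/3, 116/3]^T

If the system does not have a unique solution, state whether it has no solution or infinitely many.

Row-reduce the augmented matrix:
R1 ← R1 / (9).
R2 ← R2 + 4·R1.
R2 ← R2 / (208/9).
R1 ← R1 − 7/9·R2.
Reading off the reduced rows gives x_1 = -4/3, x_2 = 5/3.

x_1 = -4/3, x_2 = 5/3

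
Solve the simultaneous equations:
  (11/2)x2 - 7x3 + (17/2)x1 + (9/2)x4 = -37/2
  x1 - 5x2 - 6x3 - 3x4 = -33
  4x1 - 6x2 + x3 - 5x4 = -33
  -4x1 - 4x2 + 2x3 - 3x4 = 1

infinitely many solutions

Row-reduce:
R1 ← R1 / (17/2).
R2 ← R2 − 1·R1.
R3 ← R3 − 4·R1.
R4 ← R4 + 4·R1.
R2 ← R2 / (-96/17).
R1 ← R1 − 11/17·R2.
R3 ← R3 + 146/17·R2.
R4 ← R4 + 24/17·R2.
R3 ← R3 / (73/6).
R1 ← R1 + 17/12·R3.
R2 ← R2 − 11/12·R3.
Rank is 3 with 4 unknowns, leaving x4 free.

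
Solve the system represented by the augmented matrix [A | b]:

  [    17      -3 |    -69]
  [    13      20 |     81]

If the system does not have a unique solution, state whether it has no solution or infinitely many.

x_1 = -3, x_2 = 6

Row-reduce the augmented matrix:
R1 ← R1 / (17).
R2 ← R2 − 13·R1.
R2 ← R2 / (379/17).
R1 ← R1 + 3/17·R2.
Reading off the reduced rows gives x_1 = -3, x_2 = 6.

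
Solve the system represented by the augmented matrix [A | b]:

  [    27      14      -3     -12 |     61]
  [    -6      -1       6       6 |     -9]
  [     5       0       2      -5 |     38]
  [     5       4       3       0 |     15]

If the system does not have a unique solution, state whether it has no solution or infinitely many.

no solution

Row-reduce:
R1 ← R1 / (27).
R2 ← R2 + 6·R1.
R3 ← R3 − 5·R1.
R4 ← R4 − 5·R1.
R2 ← R2 / (19/9).
R1 ← R1 − 14/27·R2.
R3 ← R3 + 70/27·R2.
R4 ← R4 − 38/27·R2.
R3 ← R3 / (173/19).
R1 ← R1 + 27/19·R3.
R2 ← R2 − 48/19·R3.
Row 4 reduces to 0 = 2/3, a contradiction. The system is inconsistent.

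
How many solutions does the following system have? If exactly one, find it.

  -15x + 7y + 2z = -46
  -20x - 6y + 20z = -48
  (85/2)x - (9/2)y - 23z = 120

no solution

Row-reduce:
R1 ← R1 / (-15).
R2 ← R2 + 20·R1.
R3 ← R3 − 85/2·R1.
R2 ← R2 / (-46/3).
R1 ← R1 + 7/15·R2.
R3 ← R3 − 46/3·R2.
Row 3 reduces to 0 = 3, a contradiction. The system is inconsistent.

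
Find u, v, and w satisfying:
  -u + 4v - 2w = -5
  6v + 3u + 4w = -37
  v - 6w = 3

u = -5, v = -3, w = -1

Row-reduce the augmented matrix:
R1 ← R1 / (-1).
R2 ← R2 − 3·R1.
R2 ← R2 / (18).
R1 ← R1 + 4·R2.
R3 ← R3 − 1·R2.
R3 ← R3 / (-53/9).
R1 ← R1 − 14/9·R3.
R2 ← R2 + 1/9·R3.
Reading off the reduced rows gives u = -5, v = -3, w = -1.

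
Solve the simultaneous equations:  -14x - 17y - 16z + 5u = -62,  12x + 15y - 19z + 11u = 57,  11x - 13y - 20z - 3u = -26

infinitely many solutions

Row-reduce:
R1 ← R1 / (-14).
R2 ← R2 − 12·R1.
R3 ← R3 − 11·R1.
R2 ← R2 / (3/7).
R1 ← R1 − 17/14·R2.
R3 ← R3 + 369/14·R2.
R3 ← R3 / (-4089/2).
R1 ← R1 − 563/6·R3.
R2 ← R2 + 229/3·R3.
Rank is 3 with 4 unknowns, leaving u free.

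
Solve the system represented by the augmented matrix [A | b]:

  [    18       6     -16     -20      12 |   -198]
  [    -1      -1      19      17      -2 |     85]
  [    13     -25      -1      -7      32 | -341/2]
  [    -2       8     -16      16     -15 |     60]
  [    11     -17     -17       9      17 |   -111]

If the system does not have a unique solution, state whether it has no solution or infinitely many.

no solution

Row-reduce:
R1 ← R1 / (18).
R2 ← R2 + 1·R1.
R3 ← R3 − 13·R1.
R4 ← R4 + 2·R1.
R5 ← R5 − 11·R1.
R2 ← R2 / (-2/3).
R1 ← R1 − 1/3·R2.
R3 ← R3 + 88/3·R2.
R4 ← R4 − 26/3·R2.
R5 ← R5 + 62/3·R2.
R3 ← R3 / (-2359/3).
R1 ← R1 − 49/6·R3.
R2 ← R2 + 163/6·R3.
R4 ← R4 − 653/3·R3.
R5 ← R5 + 1706/3·R3.
R4 ← R4 / (68108/2359).
R1 ← R1 + 118/337·R4.
R2 ← R2 − 148/2359·R4.
R3 ← R3 − 2075/2359·R4.
R5 ← R5 − 68108/2359·R4.
Row 5 reduces to 0 = -1/2, a contradiction. The system is inconsistent.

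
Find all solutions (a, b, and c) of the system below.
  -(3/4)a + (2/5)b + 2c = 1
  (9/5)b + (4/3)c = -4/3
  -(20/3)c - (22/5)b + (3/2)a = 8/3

Row-reduce:
R1 ← R1 / (-3/4).
R3 ← R3 − 3/2·R1.
R2 ← R2 / (9/5).
R1 ← R1 + 8/15·R2.
R3 ← R3 + 18/5·R2.
Row 3 reduces to 0 = 2, a contradiction. The system is inconsistent.

no solution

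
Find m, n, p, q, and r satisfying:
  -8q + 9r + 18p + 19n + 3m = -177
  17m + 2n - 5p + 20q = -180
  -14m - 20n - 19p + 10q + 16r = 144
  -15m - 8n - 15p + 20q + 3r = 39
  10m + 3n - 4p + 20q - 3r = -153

Row-reduce the augmented matrix:
R1 ← R1 / (3).
R2 ← R2 − 17·R1.
R3 ← R3 + 14·R1.
R4 ← R4 + 15·R1.
R5 ← R5 − 10·R1.
R2 ← R2 / (-317/3).
R1 ← R1 − 19/3·R2.
R3 ← R3 − 206/3·R2.
R4 ← R4 − 87·R2.
R5 ← R5 + 181/3·R2.
R3 ← R3 / (-1437/317).
R1 ← R1 + 131/317·R3.
R2 ← R2 − 321/317·R3.
R4 ← R4 + 4152/317·R3.
R5 ← R5 + 921/317·R3.
R4 ← R4 / (-4744/479).
R1 ← R1 + 62/479·R4.
R2 ← R2 − 1322/479·R4.
R3 ← R3 + 1598/479·R4.
R5 ← R5 + 158/479·R4.
R5 ← R5 / (-41795/2372).
R1 ← R1 + 10409/7116·R5.
R2 ← R2 + 29187/2372·R5.
R3 ← R3 − 118735/7116·R5.
R4 ← R4 − 31525/4744·R5.
Reading off the reduced rows gives m = -4, n = -6, p = -4, q = -6, r = -3.

m = -4, n = -6, p = -4, q = -6, r = -3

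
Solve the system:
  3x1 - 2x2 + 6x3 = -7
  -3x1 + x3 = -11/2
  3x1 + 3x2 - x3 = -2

x1 = 1, x2 = -5/2, x3 = -5/2

Row-reduce the augmented matrix:
R1 ← R1 / (3).
R2 ← R2 + 3·R1.
R3 ← R3 − 3·R1.
R2 ← R2 / (-2).
R1 ← R1 + 2/3·R2.
R3 ← R3 − 5·R2.
R3 ← R3 / (21/2).
R1 ← R1 + 1/3·R3.
R2 ← R2 + 7/2·R3.
Reading off the reduced rows gives x1 = 1, x2 = -5/2, x3 = -5/2.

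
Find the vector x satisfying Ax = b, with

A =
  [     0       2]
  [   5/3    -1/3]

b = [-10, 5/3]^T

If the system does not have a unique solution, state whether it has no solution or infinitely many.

x_1 = 0, x_2 = -5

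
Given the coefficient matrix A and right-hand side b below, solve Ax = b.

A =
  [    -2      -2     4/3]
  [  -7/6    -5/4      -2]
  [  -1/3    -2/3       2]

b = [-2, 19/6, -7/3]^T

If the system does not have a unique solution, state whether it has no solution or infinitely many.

x_1 = 2, x_2 = -2, x_3 = -3/2

Row-reduce the augmented matrix:
R1 ← R1 / (-2).
R2 ← R2 + 7/6·R1.
R3 ← R3 + 1/3·R1.
R2 ← R2 / (-1/12).
R1 ← R1 − 1·R2.
R3 ← R3 + 1/3·R2.
R3 ← R3 / (116/9).
R1 ← R1 + 34·R3.
R2 ← R2 − 100/3·R3.
Reading off the reduced rows gives x_1 = 2, x_2 = -2, x_3 = -3/2.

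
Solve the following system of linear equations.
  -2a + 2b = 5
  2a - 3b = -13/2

a = -1, b = 3/2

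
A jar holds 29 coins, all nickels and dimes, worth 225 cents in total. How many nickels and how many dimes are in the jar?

nickels: 13, dimes: 16

Let n = nickels, d = dimes.
  n + d = 29
  5n + 10d = 225
From equation 1: n = 29 − d.
Substitute into equation 2 and solve: d = 16.
Then n = 13.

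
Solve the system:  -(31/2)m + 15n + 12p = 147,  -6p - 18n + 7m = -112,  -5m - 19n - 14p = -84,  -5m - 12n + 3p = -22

no solution

Row-reduce:
R1 ← R1 / (-31/2).
R2 ← R2 − 7·R1.
R3 ← R3 + 5·R1.
R4 ← R4 + 5·R1.
R2 ← R2 / (-348/31).
R1 ← R1 + 30/31·R2.
R3 ← R3 + 739/31·R2.
R4 ← R4 + 522/31·R2.
R3 ← R3 / (-965/58).
R1 ← R1 + 21/29·R3.
R2 ← R2 − 3/58·R3.
Row 4 reduces to 0 = -1, a contradiction. The system is inconsistent.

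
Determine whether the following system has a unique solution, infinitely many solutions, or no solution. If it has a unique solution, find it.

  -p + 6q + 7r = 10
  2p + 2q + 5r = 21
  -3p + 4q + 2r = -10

no solution

Row-reduce:
R1 ← R1 / (-1).
R2 ← R2 − 2·R1.
R3 ← R3 + 3·R1.
R2 ← R2 / (14).
R1 ← R1 + 6·R2.
R3 ← R3 + 14·R2.
Row 3 reduces to 0 = 1, a contradiction. The system is inconsistent.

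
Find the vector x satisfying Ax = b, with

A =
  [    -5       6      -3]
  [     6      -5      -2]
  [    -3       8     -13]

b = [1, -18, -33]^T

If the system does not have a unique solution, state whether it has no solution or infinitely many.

infinitely many solutions

Row-reduce:
R1 ← R1 / (-5).
R2 ← R2 − 6·R1.
R3 ← R3 + 3·R1.
R2 ← R2 / (11/5).
R1 ← R1 + 6/5·R2.
R3 ← R3 − 22/5·R2.
Rank is 2 with 3 unknowns, leaving x_3 free.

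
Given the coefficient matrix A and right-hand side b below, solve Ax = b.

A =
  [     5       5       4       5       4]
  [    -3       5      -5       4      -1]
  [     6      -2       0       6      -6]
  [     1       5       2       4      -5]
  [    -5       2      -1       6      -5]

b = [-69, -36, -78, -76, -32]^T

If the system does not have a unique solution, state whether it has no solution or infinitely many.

Row-reduce the augmented matrix:
R1 ← R1 / (5).
R2 ← R2 + 3·R1.
R3 ← R3 − 6·R1.
R4 ← R4 − 1·R1.
R5 ← R5 + 5·R1.
R2 ← R2 / (8).
R1 ← R1 − 1·R2.
R3 ← R3 + 8·R2.
R4 ← R4 − 4·R2.
R5 ← R5 − 7·R2.
R3 ← R3 / (-37/5).
R1 ← R1 − 9/8·R3.
R2 ← R2 + 13/40·R3.
R4 ← R4 − 5/2·R3.
R5 ← R5 − 211/40·R3.
R4 ← R4 / (69/37).
R1 ← R1 − 44/37·R4.
R2 ← R2 − 21/37·R4.
R3 ← R3 + 35/37·R4.
R5 ← R5 − 365/37·R4.
R5 ← R5 / (11663/276).
R1 ← R1 − 1481/276·R5.
R2 ← R2 − 325/92·R5.
R3 ← R3 + 251/69·R5.
R4 ← R4 + 358/69·R5.
Reading off the reduced rows gives x_1 = -6, x_2 = -6, x_3 = 0, x_4 = -5, x_5 = 4.

x_1 = -6, x_2 = -6, x_3 = 0, x_4 = -5, x_5 = 4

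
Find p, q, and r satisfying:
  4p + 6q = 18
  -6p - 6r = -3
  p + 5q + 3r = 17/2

p = 3/2, q = 2, r = -1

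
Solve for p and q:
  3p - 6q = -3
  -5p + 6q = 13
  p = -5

p = -5, q = -2

Row-reduce the augmented matrix:
R1 ← R1 / (3).
R2 ← R2 + 5·R1.
R3 ← R3 − 1·R1.
R2 ← R2 / (-4).
R1 ← R1 + 2·R2.
R3 ← R3 − 2·R2.
R3 reduces to 0 = 0, so the extra equation is consistent.
Reading off the reduced rows gives p = -5, q = -2.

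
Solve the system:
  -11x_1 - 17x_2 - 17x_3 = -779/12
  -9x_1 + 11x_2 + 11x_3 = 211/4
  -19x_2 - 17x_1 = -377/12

Row-reduce the augmented matrix:
R1 ← R1 / (-11).
R2 ← R2 + 9·R1.
R3 ← R3 + 17·R1.
R2 ← R2 / (274/11).
R1 ← R1 − 17/11·R2.
R3 ← R3 − 80/11·R2.
R3 ← R3 / (19).
R2 ← R2 − 1·R3.
Reading off the reduced rows gives x_1 = -2/3, x_2 = 9/4, x_3 = 2.

x_1 = -2/3, x_2 = 9/4, x_3 = 2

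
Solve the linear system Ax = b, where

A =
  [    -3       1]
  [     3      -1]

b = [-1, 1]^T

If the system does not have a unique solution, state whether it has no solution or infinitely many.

infinitely many solutions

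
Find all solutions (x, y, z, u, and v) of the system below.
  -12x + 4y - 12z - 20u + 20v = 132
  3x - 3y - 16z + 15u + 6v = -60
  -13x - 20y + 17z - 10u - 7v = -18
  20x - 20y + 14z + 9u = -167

infinitely many solutions

Row-reduce:
R1 ← R1 / (-12).
R2 ← R2 − 3·R1.
R3 ← R3 + 13·R1.
R4 ← R4 − 20·R1.
R2 ← R2 / (-2).
R1 ← R1 + 1/3·R2.
R3 ← R3 + 73/3·R2.
R4 ← R4 + 40/3·R2.
R3 ← R3 / (1567/6).
R1 ← R1 − 25/6·R3.
R2 ← R2 − 19/2·R3.
R4 ← R4 − 362/3·R3.
R4 ← R4 / (-62957/1567).
R1 ← R1 − 2750/1567·R4.
R2 ← R2 + 1565/1567·R4.
R3 ← R3 + 660/1567·R4.
Rank is 4 with 5 unknowns, leaving v free.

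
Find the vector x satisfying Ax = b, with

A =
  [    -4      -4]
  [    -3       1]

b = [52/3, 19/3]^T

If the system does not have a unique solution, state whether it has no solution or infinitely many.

Row-reduce the augmented matrix:
R1 ← R1 / (-4).
R2 ← R2 + 3·R1.
R2 ← R2 / (4).
R1 ← R1 − 1·R2.
Reading off the reduced rows gives x_1 = -8/3, x_2 = -5/3.

x_1 = -8/3, x_2 = -5/3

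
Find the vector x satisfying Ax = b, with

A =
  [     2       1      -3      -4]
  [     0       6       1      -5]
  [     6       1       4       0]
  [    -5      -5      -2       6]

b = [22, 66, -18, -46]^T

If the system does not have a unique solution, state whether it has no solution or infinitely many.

x_1 = -4, x_2 = 6, x_3 = 0, x_4 = -6

Row-reduce the augmented matrix:
R1 ← R1 / (2).
R3 ← R3 − 6·R1.
R4 ← R4 + 5·R1.
R2 ← R2 / (6).
R1 ← R1 − 1/2·R2.
R3 ← R3 + 2·R2.
R4 ← R4 + 5/2·R2.
R3 ← R3 / (40/3).
R1 ← R1 + 19/12·R3.
R2 ← R2 − 1/6·R3.
R4 ← R4 + 109/12·R3.
R4 ← R4 / (153/160).
R1 ← R1 + 57/160·R4.
R2 ← R2 + 77/80·R4.
R3 ← R3 − 31/40·R4.
Reading off the reduced rows gives x_1 = -4, x_2 = 6, x_3 = 0, x_4 = -6.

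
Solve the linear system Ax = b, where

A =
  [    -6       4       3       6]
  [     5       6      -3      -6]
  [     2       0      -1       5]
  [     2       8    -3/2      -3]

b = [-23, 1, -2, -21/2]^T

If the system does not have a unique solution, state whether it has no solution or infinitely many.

Row-reduce:
R1 ← R1 / (-6).
R2 ← R2 − 5·R1.
R3 ← R3 − 2·R1.
R4 ← R4 − 2·R1.
R2 ← R2 / (28/3).
R1 ← R1 + 2/3·R2.
R3 ← R3 − 4/3·R2.
R4 ← R4 − 28/3·R2.
R3 ← R3 / (1/14).
R1 ← R1 + 15/28·R3.
R2 ← R2 + 3/56·R3.
Rank is 3 with 4 unknowns, leaving x_4 free.

infinitely many solutions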